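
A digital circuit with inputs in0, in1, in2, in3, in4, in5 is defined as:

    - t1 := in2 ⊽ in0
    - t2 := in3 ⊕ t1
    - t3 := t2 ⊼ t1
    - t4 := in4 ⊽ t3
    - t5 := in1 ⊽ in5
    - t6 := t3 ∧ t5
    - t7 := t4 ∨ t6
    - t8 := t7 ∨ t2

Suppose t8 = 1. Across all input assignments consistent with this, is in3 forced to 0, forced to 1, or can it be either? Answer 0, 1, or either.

either

Both values of in3 occur among assignments with t8 = 1:
  in3=0: in0=0, in1=0, in2=0, in3=0, in4=0, in5=0
  in3=1: in0=0, in1=0, in2=0, in3=1, in4=0, in5=0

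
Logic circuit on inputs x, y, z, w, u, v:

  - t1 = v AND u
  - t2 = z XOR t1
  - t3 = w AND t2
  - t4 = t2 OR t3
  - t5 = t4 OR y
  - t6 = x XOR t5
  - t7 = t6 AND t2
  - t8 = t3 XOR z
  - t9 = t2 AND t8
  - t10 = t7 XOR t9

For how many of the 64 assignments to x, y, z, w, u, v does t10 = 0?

48

t10 = t7 XOR t9 must be 0, so t7 and t9 are equal.
Enumerating the 64 input combinations, 48 give t10 = 0 and 16 give t10 = 1.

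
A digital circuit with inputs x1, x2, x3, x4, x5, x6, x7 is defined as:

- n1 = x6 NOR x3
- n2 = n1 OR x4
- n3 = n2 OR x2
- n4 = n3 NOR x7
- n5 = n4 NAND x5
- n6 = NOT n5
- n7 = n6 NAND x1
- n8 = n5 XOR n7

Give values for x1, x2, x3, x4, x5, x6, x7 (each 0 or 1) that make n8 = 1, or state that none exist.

n8 = n5 XOR n7 must be 1, so n5 and n7 differ.
Check with x1=0 x2=0 x3=1 x4=0 x5=1 x6=0 x7=0:
n1 = x6 NOR x3 = 0 NOR 1 = 0
n2 = n1 OR x4 = 0 OR 0 = 0
n3 = n2 OR x2 = 0 OR 0 = 0
n4 = n3 NOR x7 = 0 NOR 0 = 1
n5 = n4 NAND x5 = 1 NAND 1 = 0
n6 = NOT n5 = NOT 0 = 1
n7 = n6 NAND x1 = 1 NAND 0 = 1
n8 = n5 XOR n7 = 0 XOR 1 = 1
So n8 = 1 as required.

x1=0 x2=0 x3=1 x4=0 x5=1 x6=0 x7=0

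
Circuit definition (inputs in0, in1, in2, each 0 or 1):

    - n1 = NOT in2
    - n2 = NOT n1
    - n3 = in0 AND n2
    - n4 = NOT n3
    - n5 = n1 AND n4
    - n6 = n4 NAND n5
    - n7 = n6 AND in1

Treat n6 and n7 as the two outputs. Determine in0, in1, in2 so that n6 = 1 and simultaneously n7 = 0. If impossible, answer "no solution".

in0=0, in1=0, in2=1

Check with in0=0, in1=0, in2=1:
n1 = NOT in2 = NOT 1 = 0
n2 = NOT n1 = NOT 0 = 1
n3 = in0 AND n2 = 0 AND 1 = 0
n4 = NOT n3 = NOT 0 = 1
n5 = n1 AND n4 = 0 AND 1 = 0
n6 = n4 NAND n5 = 1 NAND 0 = 1
n7 = n6 AND in1 = 1 AND 0 = 0
So n6 = 1 and n7 = 0.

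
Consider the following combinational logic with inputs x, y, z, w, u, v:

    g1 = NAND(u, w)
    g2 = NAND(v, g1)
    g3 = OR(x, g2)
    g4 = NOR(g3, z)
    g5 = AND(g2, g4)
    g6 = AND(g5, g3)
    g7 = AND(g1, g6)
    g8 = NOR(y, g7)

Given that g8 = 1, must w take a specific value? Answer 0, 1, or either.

either

Both values of w occur among assignments with g8 = 1:
  w=0: x=0, y=0, z=0, w=0, u=0, v=0
  w=1: x=0, y=0, z=0, w=1, u=0, v=0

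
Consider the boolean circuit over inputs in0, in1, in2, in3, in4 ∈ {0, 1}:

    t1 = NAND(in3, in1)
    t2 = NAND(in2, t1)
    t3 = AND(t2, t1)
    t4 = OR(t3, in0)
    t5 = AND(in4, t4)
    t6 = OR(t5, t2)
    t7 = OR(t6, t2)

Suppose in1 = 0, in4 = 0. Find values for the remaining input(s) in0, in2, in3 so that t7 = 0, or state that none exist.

in0=0 in2=1 in3=1

Check with in1 = 0, in4 = 0 and in0=0, in2=1, in3=1:
t1 = NAND(in3, in1) = NAND(1, 0) = 1
t2 = NAND(in2, t1) = NAND(1, 1) = 0
t3 = AND(t2, t1) = AND(0, 1) = 0
t4 = OR(t3, in0) = OR(0, 0) = 0
t5 = AND(in4, t4) = AND(0, 0) = 0
t6 = OR(t5, t2) = OR(0, 0) = 0
t7 = OR(t6, t2) = OR(0, 0) = 0
So t7 = 0.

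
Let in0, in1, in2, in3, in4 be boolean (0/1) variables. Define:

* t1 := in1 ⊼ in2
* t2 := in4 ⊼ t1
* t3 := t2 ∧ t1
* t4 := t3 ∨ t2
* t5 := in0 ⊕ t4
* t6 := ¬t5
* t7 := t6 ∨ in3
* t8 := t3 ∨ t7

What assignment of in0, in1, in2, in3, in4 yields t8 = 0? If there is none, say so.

t8 = t3 ∨ t7 must be 0, so both t3 = 0 and t7 = 0.
t3 = t2 ∧ t1 must be 0, so at least one of t2, t1 is 0.
t7 = t6 ∨ in3 must be 0, so both t6 = 0 and in3 = 0.
Check with in0=1, in1=0, in2=0, in3=0, in4=1:
t1 = in1 ⊼ in2 = 0 ⊼ 0 = 1
t2 = in4 ⊼ t1 = 1 ⊼ 1 = 0
t3 = t2 ∧ t1 = 0 ∧ 1 = 0
t4 = t3 ∨ t2 = 0 ∨ 0 = 0
t5 = in0 ⊕ t4 = 1 ⊕ 0 = 1
t6 = ¬t5 = ¬1 = 0
t7 = t6 ∨ in3 = 0 ∨ 0 = 0
t8 = t3 ∨ t7 = 0 ∨ 0 = 0
So t8 = 0 as required.

in0=1, in1=0, in2=0, in3=0, in4=1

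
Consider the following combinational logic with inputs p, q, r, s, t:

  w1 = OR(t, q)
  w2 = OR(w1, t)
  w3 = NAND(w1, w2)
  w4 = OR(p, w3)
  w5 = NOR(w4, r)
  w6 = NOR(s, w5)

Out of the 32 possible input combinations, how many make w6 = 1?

13

w6 = NOR(s, w5) must be 1, so both s = 0 and w5 = 0.
w5 = NOR(w4, r) must be 0, so at least one of w4, r is 1.
Enumerating the 32 input combinations, 13 give w6 = 1 and 19 give w6 = 0.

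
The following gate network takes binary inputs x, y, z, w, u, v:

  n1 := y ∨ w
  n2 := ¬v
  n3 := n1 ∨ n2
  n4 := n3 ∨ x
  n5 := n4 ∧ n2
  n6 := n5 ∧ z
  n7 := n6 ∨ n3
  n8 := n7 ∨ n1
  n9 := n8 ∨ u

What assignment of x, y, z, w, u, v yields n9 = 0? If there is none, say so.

x=1, y=0, z=0, w=0, u=0, v=1

Check with x=1, y=0, z=0, w=0, u=0, v=1:
n1 = y ∨ w = 0 ∨ 0 = 0
n2 = ¬v = ¬1 = 0
n3 = n1 ∨ n2 = 0 ∨ 0 = 0
n4 = n3 ∨ x = 0 ∨ 1 = 1
n5 = n4 ∧ n2 = 1 ∧ 0 = 0
n6 = n5 ∧ z = 0 ∧ 0 = 0
n7 = n6 ∨ n3 = 0 ∨ 0 = 0
n8 = n7 ∨ n1 = 0 ∨ 0 = 0
n9 = n8 ∨ u = 0 ∨ 0 = 0
So n9 = 0 as required.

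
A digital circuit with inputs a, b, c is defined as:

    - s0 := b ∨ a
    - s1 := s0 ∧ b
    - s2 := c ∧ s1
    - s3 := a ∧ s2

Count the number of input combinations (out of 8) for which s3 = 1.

s3 = a ∧ s2 must be 1, so both a = 1 and s2 = 1.
s2 = c ∧ s1 must be 1, so both c = 1 and s1 = 1.
s1 = s0 ∧ b must be 1, so both s0 = 1 and b = 1.
Satisfying assignments:
  a=1, b=1, c=1

1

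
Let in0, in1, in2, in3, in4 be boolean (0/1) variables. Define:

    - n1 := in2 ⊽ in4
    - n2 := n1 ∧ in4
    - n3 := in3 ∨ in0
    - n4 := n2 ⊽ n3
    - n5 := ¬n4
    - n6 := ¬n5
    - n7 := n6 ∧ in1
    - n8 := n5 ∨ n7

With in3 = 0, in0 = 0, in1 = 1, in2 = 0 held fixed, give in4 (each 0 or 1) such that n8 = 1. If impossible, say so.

n8 = n5 ∨ n7 must be 1, so at least one of n5, n7 is 1.
Check with in3 = 0, in0 = 0, in1 = 1, in2 = 0 and in4=0:
n1 = in2 ⊽ in4 = 0 ⊽ 0 = 1
n2 = n1 ∧ in4 = 1 ∧ 0 = 0
n3 = in3 ∨ in0 = 0 ∨ 0 = 0
n4 = n2 ⊽ n3 = 0 ⊽ 0 = 1
n5 = ¬n4 = ¬1 = 0
n6 = ¬n5 = ¬0 = 1
n7 = n6 ∧ in1 = 1 ∧ 1 = 1
n8 = n5 ∨ n7 = 0 ∨ 1 = 1
So n8 = 1.

in4=0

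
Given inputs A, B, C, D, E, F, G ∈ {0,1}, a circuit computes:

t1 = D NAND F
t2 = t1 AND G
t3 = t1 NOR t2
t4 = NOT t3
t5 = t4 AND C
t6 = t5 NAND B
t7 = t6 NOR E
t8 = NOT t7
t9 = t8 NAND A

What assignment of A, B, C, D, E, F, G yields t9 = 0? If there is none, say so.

A=1, B=1, C=1, D=1, E=0, F=1, G=1

t9 = t8 NAND A must be 0, so both t8 = 1 and A = 1.
t8 = NOT t7 must be 1, so t7 = 0.
t7 = t6 NOR E must be 0, so at least one of t6, E is 1.
Check with A=1, B=1, C=1, D=1, E=0, F=1, G=1:
t1 = D NAND F = 1 NAND 1 = 0
t2 = t1 AND G = 0 AND 1 = 0
t3 = t1 NOR t2 = 0 NOR 0 = 1
t4 = NOT t3 = NOT 1 = 0
t5 = t4 AND C = 0 AND 1 = 0
t6 = t5 NAND B = 0 NAND 1 = 1
t7 = t6 NOR E = 1 NOR 0 = 0
t8 = NOT t7 = NOT 0 = 1
t9 = t8 NAND A = 1 NAND 1 = 0
So t9 = 0 as required.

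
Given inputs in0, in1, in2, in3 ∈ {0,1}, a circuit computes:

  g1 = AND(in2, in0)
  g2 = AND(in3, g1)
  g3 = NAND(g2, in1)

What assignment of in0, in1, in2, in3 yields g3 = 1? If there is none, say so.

in0=0 in1=0 in2=1 in3=1

g3 = NAND(g2, in1) must be 1, so at least one of g2, in1 is 0.
Check with in0=0 in1=0 in2=1 in3=1:
g1 = AND(in2, in0) = AND(1, 0) = 0
g2 = AND(in3, g1) = AND(1, 0) = 0
g3 = NAND(g2, in1) = NAND(0, 0) = 1
So g3 = 1 as required.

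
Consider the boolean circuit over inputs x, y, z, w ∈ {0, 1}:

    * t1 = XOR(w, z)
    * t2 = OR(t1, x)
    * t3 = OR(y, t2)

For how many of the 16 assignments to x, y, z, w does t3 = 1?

14

t3 = OR(y, t2) must be 1, so at least one of y, t2 is 1.
Enumerating the 16 input combinations, 14 give t3 = 1 and 2 give t3 = 0.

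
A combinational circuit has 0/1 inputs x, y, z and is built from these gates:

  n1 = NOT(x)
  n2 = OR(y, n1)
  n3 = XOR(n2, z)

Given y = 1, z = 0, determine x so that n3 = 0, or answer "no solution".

no solution exists

With y = 1, z = 0 fixed, none of the 2 settings of x give n3 = 0.
For example, with x=1:
n1 = NOT(x) = NOT 1 = 0
n2 = OR(y, n1) = OR(1, 0) = 1
n3 = XOR(n2, z) = XOR(1, 0) = 1
giving n3 = 1 ≠ 0.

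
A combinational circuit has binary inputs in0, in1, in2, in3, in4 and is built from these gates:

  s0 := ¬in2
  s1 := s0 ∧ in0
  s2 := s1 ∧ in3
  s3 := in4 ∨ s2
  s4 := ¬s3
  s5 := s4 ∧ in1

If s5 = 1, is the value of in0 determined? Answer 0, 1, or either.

Both values of in0 occur among assignments with s5 = 1:
  in0=0: in0=0, in1=1, in2=0, in3=0, in4=0
  in0=1: in0=1, in1=1, in2=0, in3=0, in4=0

either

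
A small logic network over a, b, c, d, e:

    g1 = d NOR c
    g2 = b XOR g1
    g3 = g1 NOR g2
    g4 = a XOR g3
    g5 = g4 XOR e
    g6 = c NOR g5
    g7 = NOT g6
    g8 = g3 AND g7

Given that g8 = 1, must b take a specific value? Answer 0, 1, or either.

0

g8 = g3 AND g7 must be 1, so both g3 = 1 and g7 = 1.
g3 = g1 NOR g2 must be 1, so both g1 = 0 and g2 = 0.
Every assignment with g8 = 1 has b = 0; there are 10 such assignment(s).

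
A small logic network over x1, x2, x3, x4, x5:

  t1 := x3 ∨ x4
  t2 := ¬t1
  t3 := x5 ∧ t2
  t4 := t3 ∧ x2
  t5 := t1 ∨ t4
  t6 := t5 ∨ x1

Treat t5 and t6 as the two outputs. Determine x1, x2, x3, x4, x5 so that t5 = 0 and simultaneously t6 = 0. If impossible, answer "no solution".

x1=0, x2=0, x3=0, x4=0, x5=1

Check with x1=0, x2=0, x3=0, x4=0, x5=1:
t1 = x3 ∨ x4 = 0 ∨ 0 = 0
t2 = ¬t1 = ¬0 = 1
t3 = x5 ∧ t2 = 1 ∧ 1 = 1
t4 = t3 ∧ x2 = 1 ∧ 0 = 0
t5 = t1 ∨ t4 = 0 ∨ 0 = 0
t6 = t5 ∨ x1 = 0 ∨ 0 = 0
So t5 = 0 and t6 = 0.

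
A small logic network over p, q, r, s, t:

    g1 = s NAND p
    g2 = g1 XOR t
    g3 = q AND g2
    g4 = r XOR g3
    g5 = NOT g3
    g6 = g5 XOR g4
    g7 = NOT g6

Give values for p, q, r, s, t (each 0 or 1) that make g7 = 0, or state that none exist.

p=1 q=0 r=0 s=1 t=0

g7 = NOT g6 must be 0, so g6 = 1.
Check with p=1 q=0 r=0 s=1 t=0:
g1 = s NAND p = 1 NAND 1 = 0
g2 = g1 XOR t = 0 XOR 0 = 0
g3 = q AND g2 = 0 AND 0 = 0
g4 = r XOR g3 = 0 XOR 0 = 0
g5 = NOT g3 = NOT 0 = 1
g6 = g5 XOR g4 = 1 XOR 0 = 1
g7 = NOT g6 = NOT 1 = 0
So g7 = 0 as required.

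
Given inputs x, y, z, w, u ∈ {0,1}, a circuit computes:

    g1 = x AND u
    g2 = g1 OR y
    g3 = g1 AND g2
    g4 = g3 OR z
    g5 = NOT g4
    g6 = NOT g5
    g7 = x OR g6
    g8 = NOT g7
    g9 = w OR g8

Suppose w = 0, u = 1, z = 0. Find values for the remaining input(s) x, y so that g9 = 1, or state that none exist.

x=0, y=1

g9 = w OR g8 must be 1, so at least one of w, g8 is 1.
Check with w = 0, u = 1, z = 0 and x=0, y=1:
g1 = x AND u = 0 AND 1 = 0
g2 = g1 OR y = 0 OR 1 = 1
g3 = g1 AND g2 = 0 AND 1 = 0
g4 = g3 OR z = 0 OR 0 = 0
g5 = NOT g4 = NOT 0 = 1
g6 = NOT g5 = NOT 1 = 0
g7 = x OR g6 = 0 OR 0 = 0
g8 = NOT g7 = NOT 0 = 1
g9 = w OR g8 = 0 OR 1 = 1
So g9 = 1.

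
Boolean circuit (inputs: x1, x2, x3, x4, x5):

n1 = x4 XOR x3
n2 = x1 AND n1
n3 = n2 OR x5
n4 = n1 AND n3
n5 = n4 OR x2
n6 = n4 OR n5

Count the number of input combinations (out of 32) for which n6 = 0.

n6 = n4 OR n5 must be 0, so both n4 = 0 and n5 = 0.
n4 = n1 AND n3 must be 0, so at least one of n1, n3 is 0.
Enumerating the 32 input combinations, 10 give n6 = 0 and 22 give n6 = 1.

10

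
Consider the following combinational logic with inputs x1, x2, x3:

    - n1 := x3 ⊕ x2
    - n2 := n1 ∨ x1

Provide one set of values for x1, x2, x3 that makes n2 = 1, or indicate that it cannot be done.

n2 = n1 ∨ x1 must be 1, so at least one of n1, x1 is 1.
Check with x1=0, x2=0, x3=1:
n1 = x3 ⊕ x2 = 1 ⊕ 0 = 1
n2 = n1 ∨ x1 = 1 ∨ 0 = 1
So n2 = 1 as required.

x1=0, x2=0, x3=1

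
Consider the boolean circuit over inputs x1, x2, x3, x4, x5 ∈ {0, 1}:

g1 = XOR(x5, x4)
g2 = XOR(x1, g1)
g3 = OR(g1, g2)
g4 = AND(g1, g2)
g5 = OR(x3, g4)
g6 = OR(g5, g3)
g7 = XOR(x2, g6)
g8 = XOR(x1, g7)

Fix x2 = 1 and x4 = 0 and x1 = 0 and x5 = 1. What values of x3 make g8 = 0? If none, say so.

g8 = XOR(x1, g7) must be 0, so x1 and g7 are equal.
Check with x2 = 1 and x4 = 0 and x1 = 0 and x5 = 1 and x3=1:
g1 = XOR(x5, x4) = XOR(1, 0) = 1
g2 = XOR(x1, g1) = XOR(0, 1) = 1
g3 = OR(g1, g2) = OR(1, 1) = 1
g4 = AND(g1, g2) = AND(1, 1) = 1
g5 = OR(x3, g4) = OR(1, 1) = 1
g6 = OR(g5, g3) = OR(1, 1) = 1
g7 = XOR(x2, g6) = XOR(1, 1) = 0
g8 = XOR(x1, g7) = XOR(0, 0) = 0
So g8 = 0.

x3=1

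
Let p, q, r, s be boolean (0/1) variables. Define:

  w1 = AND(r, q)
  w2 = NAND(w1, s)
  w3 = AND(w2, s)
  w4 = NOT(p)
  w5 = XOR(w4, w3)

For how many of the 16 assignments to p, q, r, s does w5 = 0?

8

w5 = XOR(w4, w3) must be 0, so w4 and w3 are equal.
Enumerating the 16 input combinations, 8 give w5 = 0 and 8 give w5 = 1.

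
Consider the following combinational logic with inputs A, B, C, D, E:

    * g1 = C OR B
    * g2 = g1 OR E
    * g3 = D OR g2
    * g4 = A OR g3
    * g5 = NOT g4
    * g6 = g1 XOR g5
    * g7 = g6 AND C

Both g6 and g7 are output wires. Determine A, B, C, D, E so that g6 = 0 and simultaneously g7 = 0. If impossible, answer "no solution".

Check with A=1, B=0, C=0, D=0, E=1:
g1 = C OR B = 0 OR 0 = 0
g2 = g1 OR E = 0 OR 1 = 1
g3 = D OR g2 = 0 OR 1 = 1
g4 = A OR g3 = 1 OR 1 = 1
g5 = NOT g4 = NOT 1 = 0
g6 = g1 XOR g5 = 0 XOR 0 = 0
g7 = g6 AND C = 0 AND 0 = 0
So g6 = 0 and g7 = 0.

A=1, B=0, C=0, D=0, E=1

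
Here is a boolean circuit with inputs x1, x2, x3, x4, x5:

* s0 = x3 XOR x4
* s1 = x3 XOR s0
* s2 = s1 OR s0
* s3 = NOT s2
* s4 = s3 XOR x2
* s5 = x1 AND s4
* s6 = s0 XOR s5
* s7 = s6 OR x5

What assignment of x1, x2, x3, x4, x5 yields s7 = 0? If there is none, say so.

x1=0 x2=0 x3=1 x4=1 x5=0

Check with x1=0 x2=0 x3=1 x4=1 x5=0:
s0 = x3 XOR x4 = 1 XOR 1 = 0
s1 = x3 XOR s0 = 1 XOR 0 = 1
s2 = s1 OR s0 = 1 OR 0 = 1
s3 = NOT s2 = NOT 1 = 0
s4 = s3 XOR x2 = 0 XOR 0 = 0
s5 = x1 AND s4 = 0 AND 0 = 0
s6 = s0 XOR s5 = 0 XOR 0 = 0
s7 = s6 OR x5 = 0 OR 0 = 0
So s7 = 0 as required.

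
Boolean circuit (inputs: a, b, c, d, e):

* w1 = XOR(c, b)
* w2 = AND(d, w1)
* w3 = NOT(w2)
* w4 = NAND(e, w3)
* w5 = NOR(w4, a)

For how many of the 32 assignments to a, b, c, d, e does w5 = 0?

w5 = NOR(w4, a) must be 0, so at least one of w4, a is 1.
Enumerating the 32 input combinations, 26 give w5 = 0 and 6 give w5 = 1.

26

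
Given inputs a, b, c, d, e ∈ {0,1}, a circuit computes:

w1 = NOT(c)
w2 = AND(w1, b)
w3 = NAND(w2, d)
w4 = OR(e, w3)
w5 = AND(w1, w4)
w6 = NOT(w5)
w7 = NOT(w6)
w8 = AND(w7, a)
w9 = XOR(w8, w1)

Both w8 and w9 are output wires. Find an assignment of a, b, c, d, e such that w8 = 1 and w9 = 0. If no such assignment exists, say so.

Check with a=1, b=0, c=0, d=0, e=1:
w1 = NOT(c) = NOT 0 = 1
w2 = AND(w1, b) = AND(1, 0) = 0
w3 = NAND(w2, d) = NAND(0, 0) = 1
w4 = OR(e, w3) = OR(1, 1) = 1
w5 = AND(w1, w4) = AND(1, 1) = 1
w6 = NOT(w5) = NOT 1 = 0
w7 = NOT(w6) = NOT 0 = 1
w8 = AND(w7, a) = AND(1, 1) = 1
w9 = XOR(w8, w1) = XOR(1, 1) = 0
So w8 = 1 and w9 = 0.

a=1, b=0, c=0, d=0, e=1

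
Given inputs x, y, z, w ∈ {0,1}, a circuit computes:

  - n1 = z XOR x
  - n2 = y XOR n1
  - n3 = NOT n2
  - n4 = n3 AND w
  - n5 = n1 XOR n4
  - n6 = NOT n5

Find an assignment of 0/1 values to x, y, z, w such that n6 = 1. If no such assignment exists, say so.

x=1 y=1 z=1 w=0

n6 = NOT n5 must be 1, so n5 = 0.
n5 = n1 XOR n4 must be 0, so n1 and n4 are equal.
Check with x=1 y=1 z=1 w=0:
n1 = z XOR x = 1 XOR 1 = 0
n2 = y XOR n1 = 1 XOR 0 = 1
n3 = NOT n2 = NOT 1 = 0
n4 = n3 AND w = 0 AND 0 = 0
n5 = n1 XOR n4 = 0 XOR 0 = 0
n6 = NOT n5 = NOT 0 = 1
So n6 = 1 as required.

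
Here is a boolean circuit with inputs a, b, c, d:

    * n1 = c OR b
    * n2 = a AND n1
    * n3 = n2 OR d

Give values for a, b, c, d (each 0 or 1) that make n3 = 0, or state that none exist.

Check with a=1, b=0, c=0, d=0:
n1 = c OR b = 0 OR 0 = 0
n2 = a AND n1 = 1 AND 0 = 0
n3 = n2 OR d = 0 OR 0 = 0
So n3 = 0 as required.

a=1, b=0, c=0, d=0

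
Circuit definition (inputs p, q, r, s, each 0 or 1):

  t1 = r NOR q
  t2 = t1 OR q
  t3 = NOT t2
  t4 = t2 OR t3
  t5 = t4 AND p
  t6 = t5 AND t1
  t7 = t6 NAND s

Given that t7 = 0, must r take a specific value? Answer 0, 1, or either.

t7 = t6 NAND s must be 0, so both t6 = 1 and s = 1.
t6 = t5 AND t1 must be 1, so both t5 = 1 and t1 = 1.
t5 = t4 AND p must be 1, so both t4 = 1 and p = 1.
Every assignment with t7 = 0 has r = 0; there are 1 such assignment(s).
  p=1, q=0, r=0, s=1

0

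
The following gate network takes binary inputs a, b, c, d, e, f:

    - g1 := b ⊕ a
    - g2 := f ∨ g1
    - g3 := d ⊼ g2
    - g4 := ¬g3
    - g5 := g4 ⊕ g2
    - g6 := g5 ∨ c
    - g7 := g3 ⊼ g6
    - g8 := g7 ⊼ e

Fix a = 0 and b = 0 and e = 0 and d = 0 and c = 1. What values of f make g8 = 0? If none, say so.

With a = 0 and b = 0 and e = 0 and d = 0 and c = 1 fixed, none of the 2 settings of f give g8 = 0.
For example, with f=1:
g1 = b ⊕ a = 0 ⊕ 0 = 0
g2 = f ∨ g1 = 1 ∨ 0 = 1
g3 = d ⊼ g2 = 0 ⊼ 1 = 1
g4 = ¬g3 = ¬1 = 0
g5 = g4 ⊕ g2 = 0 ⊕ 1 = 1
g6 = g5 ∨ c = 1 ∨ 1 = 1
g7 = g3 ⊼ g6 = 1 ⊼ 1 = 0
g8 = g7 ⊼ e = 0 ⊼ 0 = 1
giving g8 = 1 ≠ 0.

no solution exists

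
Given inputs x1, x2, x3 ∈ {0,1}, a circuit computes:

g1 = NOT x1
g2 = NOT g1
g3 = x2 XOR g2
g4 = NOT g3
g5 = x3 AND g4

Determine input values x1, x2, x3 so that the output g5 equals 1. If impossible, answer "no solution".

x1=0, x2=0, x3=1

Check with x1=0, x2=0, x3=1:
g1 = NOT x1 = NOT 0 = 1
g2 = NOT g1 = NOT 1 = 0
g3 = x2 XOR g2 = 0 XOR 0 = 0
g4 = NOT g3 = NOT 0 = 1
g5 = x3 AND g4 = 1 AND 1 = 1
So g5 = 1 as required.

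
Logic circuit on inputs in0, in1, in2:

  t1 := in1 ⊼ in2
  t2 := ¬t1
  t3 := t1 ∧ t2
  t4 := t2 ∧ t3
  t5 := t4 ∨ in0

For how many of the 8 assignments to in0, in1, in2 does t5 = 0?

4

t5 = t4 ∨ in0 must be 0, so both t4 = 0 and in0 = 0.
t4 = t2 ∧ t3 must be 0, so at least one of t2, t3 is 0.
Satisfying assignments:
  in0=0, in1=0, in2=0
  in0=0, in1=0, in2=1
  in0=0, in1=1, in2=0
  in0=0, in1=1, in2=1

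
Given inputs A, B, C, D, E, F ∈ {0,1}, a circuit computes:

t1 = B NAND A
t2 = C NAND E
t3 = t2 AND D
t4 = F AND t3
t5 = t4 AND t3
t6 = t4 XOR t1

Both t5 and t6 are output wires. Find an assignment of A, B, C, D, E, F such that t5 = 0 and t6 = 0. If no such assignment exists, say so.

Check with A=1 B=1 C=0 D=0 E=0 F=1:
t1 = B NAND A = 1 NAND 1 = 0
t2 = C NAND E = 0 NAND 0 = 1
t3 = t2 AND D = 1 AND 0 = 0
t4 = F AND t3 = 1 AND 0 = 0
t5 = t4 AND t3 = 0 AND 0 = 0
t6 = t4 XOR t1 = 0 XOR 0 = 0
So t5 = 0 and t6 = 0.

A=1 B=1 C=0 D=0 E=0 F=1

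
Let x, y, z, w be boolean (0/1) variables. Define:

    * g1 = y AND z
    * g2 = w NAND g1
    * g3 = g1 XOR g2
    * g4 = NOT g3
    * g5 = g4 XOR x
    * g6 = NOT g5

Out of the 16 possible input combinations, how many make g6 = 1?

g6 = NOT g5 must be 1, so g5 = 0.
Enumerating the 16 input combinations, 8 give g6 = 1 and 8 give g6 = 0.

8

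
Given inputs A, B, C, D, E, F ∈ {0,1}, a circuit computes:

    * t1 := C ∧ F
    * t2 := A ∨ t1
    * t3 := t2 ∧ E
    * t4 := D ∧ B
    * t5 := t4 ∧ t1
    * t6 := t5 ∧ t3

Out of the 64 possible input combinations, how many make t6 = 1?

2

t6 = t5 ∧ t3 must be 1, so both t5 = 1 and t3 = 1.
t5 = t4 ∧ t1 must be 1, so both t4 = 1 and t1 = 1.
Enumerating the 64 input combinations, 2 give t6 = 1 and 62 give t6 = 0.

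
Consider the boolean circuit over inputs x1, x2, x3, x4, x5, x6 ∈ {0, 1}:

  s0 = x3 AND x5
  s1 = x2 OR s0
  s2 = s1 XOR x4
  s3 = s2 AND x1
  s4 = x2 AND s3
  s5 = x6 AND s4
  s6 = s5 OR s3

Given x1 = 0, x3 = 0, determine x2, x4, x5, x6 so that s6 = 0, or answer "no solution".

x2=0, x4=0, x5=0, x6=0

Check with x1 = 0, x3 = 0 and x2=0, x4=0, x5=0, x6=0:
s0 = x3 AND x5 = 0 AND 0 = 0
s1 = x2 OR s0 = 0 OR 0 = 0
s2 = s1 XOR x4 = 0 XOR 0 = 0
s3 = s2 AND x1 = 0 AND 0 = 0
s4 = x2 AND s3 = 0 AND 0 = 0
s5 = x6 AND s4 = 0 AND 0 = 0
s6 = s5 OR s3 = 0 OR 0 = 0
So s6 = 0.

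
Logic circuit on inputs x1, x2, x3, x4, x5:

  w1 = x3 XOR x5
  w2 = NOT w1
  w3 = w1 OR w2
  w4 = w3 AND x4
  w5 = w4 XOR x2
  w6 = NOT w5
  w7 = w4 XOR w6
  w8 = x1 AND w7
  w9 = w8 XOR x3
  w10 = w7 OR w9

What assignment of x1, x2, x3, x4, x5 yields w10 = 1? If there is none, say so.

x1=0 x2=0 x3=1 x4=1 x5=1

Check with x1=0 x2=0 x3=1 x4=1 x5=1:
w1 = x3 XOR x5 = 1 XOR 1 = 0
w2 = NOT w1 = NOT 0 = 1
w3 = w1 OR w2 = 0 OR 1 = 1
w4 = w3 AND x4 = 1 AND 1 = 1
w5 = w4 XOR x2 = 1 XOR 0 = 1
w6 = NOT w5 = NOT 1 = 0
w7 = w4 XOR w6 = 1 XOR 0 = 1
w8 = x1 AND w7 = 0 AND 1 = 0
w9 = w8 XOR x3 = 0 XOR 1 = 1
w10 = w7 OR w9 = 1 OR 1 = 1
So w10 = 1 as required.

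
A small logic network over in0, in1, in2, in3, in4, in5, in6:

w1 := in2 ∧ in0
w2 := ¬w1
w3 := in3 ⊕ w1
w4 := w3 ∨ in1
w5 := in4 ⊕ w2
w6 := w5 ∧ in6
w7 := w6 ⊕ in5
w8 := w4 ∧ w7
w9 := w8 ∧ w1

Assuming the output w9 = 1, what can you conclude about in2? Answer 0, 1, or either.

w9 = w8 ∧ w1 must be 1, so both w8 = 1 and w1 = 1.
Every assignment with w9 = 1 has in2 = 1; there are 12 such assignment(s).

1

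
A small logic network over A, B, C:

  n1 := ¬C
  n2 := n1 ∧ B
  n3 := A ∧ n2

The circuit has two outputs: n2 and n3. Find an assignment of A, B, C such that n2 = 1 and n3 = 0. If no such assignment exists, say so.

Check with A=0, B=1, C=0:
n1 = ¬C = ¬0 = 1
n2 = n1 ∧ B = 1 ∧ 1 = 1
n3 = A ∧ n2 = 0 ∧ 1 = 0
So n2 = 1 and n3 = 0.

A=0, B=1, C=0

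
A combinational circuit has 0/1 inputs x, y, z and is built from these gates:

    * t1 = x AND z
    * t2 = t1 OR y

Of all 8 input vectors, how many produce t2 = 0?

3

t2 = t1 OR y must be 0, so both t1 = 0 and y = 0.
t1 = x AND z must be 0, so at least one of x, z is 0.
Satisfying assignments:
  x=0, y=0, z=0
  x=0, y=0, z=1
  x=1, y=0, z=0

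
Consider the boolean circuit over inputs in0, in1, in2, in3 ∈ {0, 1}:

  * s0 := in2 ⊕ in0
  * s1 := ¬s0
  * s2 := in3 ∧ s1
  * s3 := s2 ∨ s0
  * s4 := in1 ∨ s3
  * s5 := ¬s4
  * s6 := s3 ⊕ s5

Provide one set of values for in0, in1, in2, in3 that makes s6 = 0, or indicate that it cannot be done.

s6 = s3 ⊕ s5 must be 0, so s3 and s5 are equal.
Check with in0=0, in1=1, in2=0, in3=0:
s0 = in2 ⊕ in0 = 0 ⊕ 0 = 0
s1 = ¬s0 = ¬0 = 1
s2 = in3 ∧ s1 = 0 ∧ 1 = 0
s3 = s2 ∨ s0 = 0 ∨ 0 = 0
s4 = in1 ∨ s3 = 1 ∨ 0 = 1
s5 = ¬s4 = ¬1 = 0
s6 = s3 ⊕ s5 = 0 ⊕ 0 = 0
So s6 = 0 as required.

in0=0, in1=1, in2=0, in3=0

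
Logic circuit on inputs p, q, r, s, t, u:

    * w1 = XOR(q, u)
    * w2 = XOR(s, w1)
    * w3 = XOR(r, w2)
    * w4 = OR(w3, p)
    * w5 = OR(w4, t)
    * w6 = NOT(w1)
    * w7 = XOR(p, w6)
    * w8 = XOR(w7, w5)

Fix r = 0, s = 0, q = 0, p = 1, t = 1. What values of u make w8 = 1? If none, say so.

w8 = XOR(w7, w5) must be 1, so w7 and w5 differ.
Check with r = 0, s = 0, q = 0, p = 1, t = 1 and u=0:
w1 = XOR(q, u) = XOR(0, 0) = 0
w2 = XOR(s, w1) = XOR(0, 0) = 0
w3 = XOR(r, w2) = XOR(0, 0) = 0
w4 = OR(w3, p) = OR(0, 1) = 1
w5 = OR(w4, t) = OR(1, 1) = 1
w6 = NOT(w1) = NOT 0 = 1
w7 = XOR(p, w6) = XOR(1, 1) = 0
w8 = XOR(w7, w5) = XOR(0, 1) = 1
So w8 = 1.

u=0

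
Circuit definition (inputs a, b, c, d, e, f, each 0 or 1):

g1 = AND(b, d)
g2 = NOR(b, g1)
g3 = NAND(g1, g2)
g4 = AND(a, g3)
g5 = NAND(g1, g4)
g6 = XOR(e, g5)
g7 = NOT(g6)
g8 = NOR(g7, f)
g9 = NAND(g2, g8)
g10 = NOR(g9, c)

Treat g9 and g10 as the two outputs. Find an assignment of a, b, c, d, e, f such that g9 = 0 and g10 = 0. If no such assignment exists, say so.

Check with a=0 b=0 c=1 d=0 e=0 f=0:
g1 = AND(b, d) = AND(0, 0) = 0
g2 = NOR(b, g1) = NOR(0, 0) = 1
g3 = NAND(g1, g2) = NAND(0, 1) = 1
g4 = AND(a, g3) = AND(0, 1) = 0
g5 = NAND(g1, g4) = NAND(0, 0) = 1
g6 = XOR(e, g5) = XOR(0, 1) = 1
g7 = NOT(g6) = NOT 1 = 0
g8 = NOR(g7, f) = NOR(0, 0) = 1
g9 = NAND(g2, g8) = NAND(1, 1) = 0
g10 = NOR(g9, c) = NOR(0, 1) = 0
So g9 = 0 and g10 = 0.

a=0 b=0 c=1 d=0 e=0 f=0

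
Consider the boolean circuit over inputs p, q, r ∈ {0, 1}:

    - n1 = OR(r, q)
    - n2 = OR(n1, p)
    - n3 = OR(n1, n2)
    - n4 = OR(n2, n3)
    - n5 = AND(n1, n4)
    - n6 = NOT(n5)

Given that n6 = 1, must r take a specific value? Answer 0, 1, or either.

n6 = NOT(n5) must be 1, so n5 = 0.
Every assignment with n6 = 1 has r = 0; there are 2 such assignment(s).
  p=0, q=0, r=0
  p=1, q=0, r=0

0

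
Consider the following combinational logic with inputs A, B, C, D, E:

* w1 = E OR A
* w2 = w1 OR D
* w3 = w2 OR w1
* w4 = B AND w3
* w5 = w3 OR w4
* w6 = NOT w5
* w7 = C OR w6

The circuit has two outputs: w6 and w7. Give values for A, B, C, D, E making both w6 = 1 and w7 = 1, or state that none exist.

A=0 B=0 C=0 D=0 E=0

Check with A=0 B=0 C=0 D=0 E=0:
w1 = E OR A = 0 OR 0 = 0
w2 = w1 OR D = 0 OR 0 = 0
w3 = w2 OR w1 = 0 OR 0 = 0
w4 = B AND w3 = 0 AND 0 = 0
w5 = w3 OR w4 = 0 OR 0 = 0
w6 = NOT w5 = NOT 0 = 1
w7 = C OR w6 = 0 OR 1 = 1
So w6 = 1 and w7 = 1.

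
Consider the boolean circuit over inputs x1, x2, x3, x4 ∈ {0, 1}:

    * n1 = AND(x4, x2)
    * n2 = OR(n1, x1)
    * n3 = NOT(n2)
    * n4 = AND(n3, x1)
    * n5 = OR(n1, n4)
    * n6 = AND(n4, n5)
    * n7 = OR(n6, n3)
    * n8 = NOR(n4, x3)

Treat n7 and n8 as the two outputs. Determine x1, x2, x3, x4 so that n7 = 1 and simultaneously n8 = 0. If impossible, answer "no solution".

Check with x1=0, x2=0, x3=1, x4=0:
n1 = AND(x4, x2) = AND(0, 0) = 0
n2 = OR(n1, x1) = OR(0, 0) = 0
n3 = NOT(n2) = NOT 0 = 1
n4 = AND(n3, x1) = AND(1, 0) = 0
n5 = OR(n1, n4) = OR(0, 0) = 0
n6 = AND(n4, n5) = AND(0, 0) = 0
n7 = OR(n6, n3) = OR(0, 1) = 1
n8 = NOR(n4, x3) = NOR(0, 1) = 0
So n7 = 1 and n8 = 0.

x1=0, x2=0, x3=1, x4=0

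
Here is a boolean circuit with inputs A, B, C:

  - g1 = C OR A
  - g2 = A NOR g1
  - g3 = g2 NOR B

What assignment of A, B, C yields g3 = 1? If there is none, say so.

g3 = g2 NOR B must be 1, so both g2 = 0 and B = 0.
g2 = A NOR g1 must be 0, so at least one of A, g1 is 1.
Check with A=1, B=0, C=1:
g1 = C OR A = 1 OR 1 = 1
g2 = A NOR g1 = 1 NOR 1 = 0
g3 = g2 NOR B = 0 NOR 0 = 1
So g3 = 1 as required.

A=1, B=0, C=1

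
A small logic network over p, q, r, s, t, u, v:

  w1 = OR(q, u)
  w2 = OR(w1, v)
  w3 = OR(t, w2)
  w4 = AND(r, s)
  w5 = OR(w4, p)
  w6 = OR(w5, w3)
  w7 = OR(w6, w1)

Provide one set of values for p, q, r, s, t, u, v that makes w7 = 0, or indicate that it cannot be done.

p=0 q=0 r=0 s=1 t=0 u=0 v=0

Check with p=0 q=0 r=0 s=1 t=0 u=0 v=0:
w1 = OR(q, u) = OR(0, 0) = 0
w2 = OR(w1, v) = OR(0, 0) = 0
w3 = OR(t, w2) = OR(0, 0) = 0
w4 = AND(r, s) = AND(0, 1) = 0
w5 = OR(w4, p) = OR(0, 0) = 0
w6 = OR(w5, w3) = OR(0, 0) = 0
w7 = OR(w6, w1) = OR(0, 0) = 0
So w7 = 0 as required.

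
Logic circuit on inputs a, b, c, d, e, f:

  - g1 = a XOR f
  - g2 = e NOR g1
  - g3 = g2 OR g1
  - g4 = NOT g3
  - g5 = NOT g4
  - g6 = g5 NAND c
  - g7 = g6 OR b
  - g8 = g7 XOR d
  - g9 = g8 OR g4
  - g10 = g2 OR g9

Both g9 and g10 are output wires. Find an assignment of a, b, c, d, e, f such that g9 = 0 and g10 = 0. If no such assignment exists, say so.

a=1 b=0 c=0 d=1 e=0 f=0

Check with a=1 b=0 c=0 d=1 e=0 f=0:
g1 = a XOR f = 1 XOR 0 = 1
g2 = e NOR g1 = 0 NOR 1 = 0
g3 = g2 OR g1 = 0 OR 1 = 1
g4 = NOT g3 = NOT 1 = 0
g5 = NOT g4 = NOT 0 = 1
g6 = g5 NAND c = 1 NAND 0 = 1
g7 = g6 OR b = 1 OR 0 = 1
g8 = g7 XOR d = 1 XOR 1 = 0
g9 = g8 OR g4 = 0 OR 0 = 0
g10 = g2 OR g9 = 0 OR 0 = 0
So g9 = 0 and g10 = 0.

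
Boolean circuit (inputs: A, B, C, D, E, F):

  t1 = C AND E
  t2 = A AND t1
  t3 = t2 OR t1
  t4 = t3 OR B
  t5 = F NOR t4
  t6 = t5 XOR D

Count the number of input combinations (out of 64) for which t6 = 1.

t6 = t5 XOR D must be 1, so t5 and D differ.
Enumerating the 64 input combinations, 32 give t6 = 1 and 32 give t6 = 0.

32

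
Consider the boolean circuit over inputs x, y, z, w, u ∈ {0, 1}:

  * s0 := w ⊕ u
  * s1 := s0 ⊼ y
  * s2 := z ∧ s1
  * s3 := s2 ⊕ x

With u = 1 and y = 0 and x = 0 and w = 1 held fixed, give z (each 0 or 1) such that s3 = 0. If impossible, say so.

s3 = s2 ⊕ x must be 0, so s2 and x are equal.
Check with u = 1 and y = 0 and x = 0 and w = 1 and z=0:
s0 = w ⊕ u = 1 ⊕ 1 = 0
s1 = s0 ⊼ y = 0 ⊼ 0 = 1
s2 = z ∧ s1 = 0 ∧ 1 = 0
s3 = s2 ⊕ x = 0 ⊕ 0 = 0
So s3 = 0.

z=0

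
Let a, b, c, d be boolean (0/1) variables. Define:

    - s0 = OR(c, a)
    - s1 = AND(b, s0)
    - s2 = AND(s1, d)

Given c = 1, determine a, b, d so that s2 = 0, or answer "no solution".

a=1 b=1 d=0

s2 = AND(s1, d) must be 0, so at least one of s1, d is 0.
Check with c = 1 and a=1, b=1, d=0:
s0 = OR(c, a) = OR(1, 1) = 1
s1 = AND(b, s0) = AND(1, 1) = 1
s2 = AND(s1, d) = AND(1, 0) = 0
So s2 = 0.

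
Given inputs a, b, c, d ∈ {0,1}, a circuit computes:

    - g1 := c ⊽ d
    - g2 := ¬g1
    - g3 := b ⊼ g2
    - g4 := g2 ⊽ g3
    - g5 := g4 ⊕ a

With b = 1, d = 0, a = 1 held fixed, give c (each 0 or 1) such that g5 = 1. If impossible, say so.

c=0

g5 = g4 ⊕ a must be 1, so g4 and a differ.
Check with b = 1, d = 0, a = 1 and c=0:
g1 = c ⊽ d = 0 ⊽ 0 = 1
g2 = ¬g1 = ¬1 = 0
g3 = b ⊼ g2 = 1 ⊼ 0 = 1
g4 = g2 ⊽ g3 = 0 ⊽ 1 = 0
g5 = g4 ⊕ a = 0 ⊕ 1 = 1
So g5 = 1.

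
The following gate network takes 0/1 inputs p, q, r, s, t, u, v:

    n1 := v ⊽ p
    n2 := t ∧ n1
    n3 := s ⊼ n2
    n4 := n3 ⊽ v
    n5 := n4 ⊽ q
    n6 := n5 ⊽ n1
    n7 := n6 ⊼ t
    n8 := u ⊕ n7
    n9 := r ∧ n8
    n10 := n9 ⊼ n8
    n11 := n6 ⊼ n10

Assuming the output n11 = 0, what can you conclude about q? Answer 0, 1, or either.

n11 = n6 ⊼ n10 must be 0, so both n6 = 1 and n10 = 1.
n6 = n5 ⊽ n1 must be 1, so both n5 = 0 and n1 = 0.
n10 = n9 ⊼ n8 must be 1, so at least one of n9, n8 is 0.
Every assignment with n11 = 0 has q = 1; there are 36 such assignment(s).

1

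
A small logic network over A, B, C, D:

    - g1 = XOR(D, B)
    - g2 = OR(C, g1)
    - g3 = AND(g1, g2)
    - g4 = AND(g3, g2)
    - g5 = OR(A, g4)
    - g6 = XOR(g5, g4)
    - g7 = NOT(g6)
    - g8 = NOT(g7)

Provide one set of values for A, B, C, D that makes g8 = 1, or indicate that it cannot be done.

A=1 B=1 C=0 D=1

g8 = NOT(g7) must be 1, so g7 = 0.
g7 = NOT(g6) must be 0, so g6 = 1.
Check with A=1 B=1 C=0 D=1:
g1 = XOR(D, B) = XOR(1, 1) = 0
g2 = OR(C, g1) = OR(0, 0) = 0
g3 = AND(g1, g2) = AND(0, 0) = 0
g4 = AND(g3, g2) = AND(0, 0) = 0
g5 = OR(A, g4) = OR(1, 0) = 1
g6 = XOR(g5, g4) = XOR(1, 0) = 1
g7 = NOT(g6) = NOT 1 = 0
g8 = NOT(g7) = NOT 0 = 1
So g8 = 1 as required.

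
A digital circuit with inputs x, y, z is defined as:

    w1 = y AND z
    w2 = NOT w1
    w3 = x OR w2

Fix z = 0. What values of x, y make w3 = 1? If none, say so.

x=0 y=1

w3 = x OR w2 must be 1, so at least one of x, w2 is 1.
Check with z = 0 and x=0, y=1:
w1 = y AND z = 1 AND 0 = 0
w2 = NOT w1 = NOT 0 = 1
w3 = x OR w2 = 0 OR 1 = 1
So w3 = 1.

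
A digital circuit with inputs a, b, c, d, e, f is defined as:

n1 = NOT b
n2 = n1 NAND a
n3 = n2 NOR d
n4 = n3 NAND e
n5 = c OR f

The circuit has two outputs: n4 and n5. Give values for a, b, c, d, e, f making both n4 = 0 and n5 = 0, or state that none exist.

a=1 b=0 c=0 d=0 e=1 f=0

Check with a=1 b=0 c=0 d=0 e=1 f=0:
n1 = NOT b = NOT 0 = 1
n2 = n1 NAND a = 1 NAND 1 = 0
n3 = n2 NOR d = 0 NOR 0 = 1
n4 = n3 NAND e = 1 NAND 1 = 0
n5 = c OR f = 0 OR 0 = 0
So n4 = 0 and n5 = 0.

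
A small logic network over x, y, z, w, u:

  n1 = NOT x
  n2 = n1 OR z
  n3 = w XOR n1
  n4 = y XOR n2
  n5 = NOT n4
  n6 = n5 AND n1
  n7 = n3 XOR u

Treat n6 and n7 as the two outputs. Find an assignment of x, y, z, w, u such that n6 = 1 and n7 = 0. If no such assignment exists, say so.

Check with x=0 y=1 z=1 w=1 u=0:
n1 = NOT x = NOT 0 = 1
n2 = n1 OR z = 1 OR 1 = 1
n3 = w XOR n1 = 1 XOR 1 = 0
n4 = y XOR n2 = 1 XOR 1 = 0
n5 = NOT n4 = NOT 0 = 1
n6 = n5 AND n1 = 1 AND 1 = 1
n7 = n3 XOR u = 0 XOR 0 = 0
So n6 = 1 and n7 = 0.

x=0 y=1 z=1 w=1 u=0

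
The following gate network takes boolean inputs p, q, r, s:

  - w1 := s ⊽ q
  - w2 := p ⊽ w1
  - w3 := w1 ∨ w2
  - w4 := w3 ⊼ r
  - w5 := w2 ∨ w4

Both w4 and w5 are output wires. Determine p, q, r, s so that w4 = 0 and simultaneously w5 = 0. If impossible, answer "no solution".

p=0, q=0, r=1, s=0

Check with p=0, q=0, r=1, s=0:
w1 = s ⊽ q = 0 ⊽ 0 = 1
w2 = p ⊽ w1 = 0 ⊽ 1 = 0
w3 = w1 ∨ w2 = 1 ∨ 0 = 1
w4 = w3 ⊼ r = 1 ⊼ 1 = 0
w5 = w2 ∨ w4 = 0 ∨ 0 = 0
So w4 = 0 and w5 = 0.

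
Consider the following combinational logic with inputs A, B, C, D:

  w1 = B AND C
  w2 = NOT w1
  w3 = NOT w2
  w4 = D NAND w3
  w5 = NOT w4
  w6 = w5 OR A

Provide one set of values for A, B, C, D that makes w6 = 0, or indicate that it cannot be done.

A=0, B=0, C=0, D=1

w6 = w5 OR A must be 0, so both w5 = 0 and A = 0.
w5 = NOT w4 must be 0, so w4 = 1.
w4 = D NAND w3 must be 1, so at least one of D, w3 is 0.
Check with A=0, B=0, C=0, D=1:
w1 = B AND C = 0 AND 0 = 0
w2 = NOT w1 = NOT 0 = 1
w3 = NOT w2 = NOT 1 = 0
w4 = D NAND w3 = 1 NAND 0 = 1
w5 = NOT w4 = NOT 1 = 0
w6 = w5 OR A = 0 OR 0 = 0
So w6 = 0 as required.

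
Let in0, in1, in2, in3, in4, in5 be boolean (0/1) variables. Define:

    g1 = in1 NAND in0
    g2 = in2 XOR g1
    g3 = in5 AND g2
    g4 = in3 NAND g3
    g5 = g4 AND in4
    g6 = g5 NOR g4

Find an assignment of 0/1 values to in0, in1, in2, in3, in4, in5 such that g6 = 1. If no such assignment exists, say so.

g6 = g5 NOR g4 must be 1, so both g5 = 0 and g4 = 0.
Check with in0=0, in1=1, in2=0, in3=1, in4=1, in5=1:
g1 = in1 NAND in0 = 1 NAND 0 = 1
g2 = in2 XOR g1 = 0 XOR 1 = 1
g3 = in5 AND g2 = 1 AND 1 = 1
g4 = in3 NAND g3 = 1 NAND 1 = 0
g5 = g4 AND in4 = 0 AND 1 = 0
g6 = g5 NOR g4 = 0 NOR 0 = 1
So g6 = 1 as required.

in0=0, in1=1, in2=0, in3=1, in4=1, in5=1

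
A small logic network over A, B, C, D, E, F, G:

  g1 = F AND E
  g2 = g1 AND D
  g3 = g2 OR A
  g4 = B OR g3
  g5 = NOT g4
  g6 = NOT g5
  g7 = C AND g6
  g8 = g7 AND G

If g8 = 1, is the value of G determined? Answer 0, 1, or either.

1

g8 = g7 AND G must be 1, so both g7 = 1 and G = 1.
g7 = C AND g6 must be 1, so both C = 1 and g6 = 1.
g6 = NOT g5 must be 1, so g5 = 0.
Every assignment with g8 = 1 has G = 1; there are 25 such assignment(s).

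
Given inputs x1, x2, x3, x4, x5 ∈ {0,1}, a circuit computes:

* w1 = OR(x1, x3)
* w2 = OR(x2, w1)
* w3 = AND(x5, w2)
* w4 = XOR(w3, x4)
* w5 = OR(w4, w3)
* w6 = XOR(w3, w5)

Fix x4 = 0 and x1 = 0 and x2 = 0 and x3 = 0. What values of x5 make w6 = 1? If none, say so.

no solution exists

With x4 = 0 and x1 = 0 and x2 = 0 and x3 = 0 fixed, none of the 2 settings of x5 give w6 = 1.
For example, with x5=1:
w1 = OR(x1, x3) = OR(0, 0) = 0
w2 = OR(x2, w1) = OR(0, 0) = 0
w3 = AND(x5, w2) = AND(1, 0) = 0
w4 = XOR(w3, x4) = XOR(0, 0) = 0
w5 = OR(w4, w3) = OR(0, 0) = 0
w6 = XOR(w3, w5) = XOR(0, 0) = 0
giving w6 = 0 ≠ 1.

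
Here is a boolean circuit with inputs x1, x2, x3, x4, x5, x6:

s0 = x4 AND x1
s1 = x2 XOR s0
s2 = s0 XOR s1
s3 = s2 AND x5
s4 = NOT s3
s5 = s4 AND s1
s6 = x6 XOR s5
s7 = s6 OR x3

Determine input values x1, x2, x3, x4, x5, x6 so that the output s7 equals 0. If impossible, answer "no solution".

Check with x1=0, x2=1, x3=0, x4=0, x5=0, x6=1:
s0 = x4 AND x1 = 0 AND 0 = 0
s1 = x2 XOR s0 = 1 XOR 0 = 1
s2 = s0 XOR s1 = 0 XOR 1 = 1
s3 = s2 AND x5 = 1 AND 0 = 0
s4 = NOT s3 = NOT 0 = 1
s5 = s4 AND s1 = 1 AND 1 = 1
s6 = x6 XOR s5 = 1 XOR 1 = 0
s7 = s6 OR x3 = 0 OR 0 = 0
So s7 = 0 as required.

x1=0, x2=1, x3=0, x4=0, x5=0, x6=1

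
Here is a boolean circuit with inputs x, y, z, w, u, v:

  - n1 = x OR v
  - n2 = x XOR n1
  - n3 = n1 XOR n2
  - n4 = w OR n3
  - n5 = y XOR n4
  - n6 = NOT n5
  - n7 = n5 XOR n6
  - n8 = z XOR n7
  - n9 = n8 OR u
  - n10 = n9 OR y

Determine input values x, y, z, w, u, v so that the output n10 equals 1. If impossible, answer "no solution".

n10 = n9 OR y must be 1, so at least one of n9, y is 1.
Check with x=0 y=0 z=0 w=1 u=1 v=1:
n1 = x OR v = 0 OR 1 = 1
n2 = x XOR n1 = 0 XOR 1 = 1
n3 = n1 XOR n2 = 1 XOR 1 = 0
n4 = w OR n3 = 1 OR 0 = 1
n5 = y XOR n4 = 0 XOR 1 = 1
n6 = NOT n5 = NOT 1 = 0
n7 = n5 XOR n6 = 1 XOR 0 = 1
n8 = z XOR n7 = 0 XOR 1 = 1
n9 = n8 OR u = 1 OR 1 = 1
n10 = n9 OR y = 1 OR 0 = 1
So n10 = 1 as required.

x=0 y=0 z=0 w=1 u=1 v=1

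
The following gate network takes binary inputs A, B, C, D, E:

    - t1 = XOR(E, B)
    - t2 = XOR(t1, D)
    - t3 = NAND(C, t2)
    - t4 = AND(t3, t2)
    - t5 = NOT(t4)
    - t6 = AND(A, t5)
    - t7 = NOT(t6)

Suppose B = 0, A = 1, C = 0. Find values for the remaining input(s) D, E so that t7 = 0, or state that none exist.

D=0 E=0

t7 = NOT(t6) must be 0, so t6 = 1.
Check with B = 0, A = 1, C = 0 and D=0, E=0:
t1 = XOR(E, B) = XOR(0, 0) = 0
t2 = XOR(t1, D) = XOR(0, 0) = 0
t3 = NAND(C, t2) = NAND(0, 0) = 1
t4 = AND(t3, t2) = AND(1, 0) = 0
t5 = NOT(t4) = NOT 0 = 1
t6 = AND(A, t5) = AND(1, 1) = 1
t7 = NOT(t6) = NOT 1 = 0
So t7 = 0.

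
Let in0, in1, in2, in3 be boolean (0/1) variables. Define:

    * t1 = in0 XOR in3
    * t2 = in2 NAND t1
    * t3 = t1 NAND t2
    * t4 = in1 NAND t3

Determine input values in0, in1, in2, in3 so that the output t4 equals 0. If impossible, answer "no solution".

Check with in0=0 in1=1 in2=1 in3=1:
t1 = in0 XOR in3 = 0 XOR 1 = 1
t2 = in2 NAND t1 = 1 NAND 1 = 0
t3 = t1 NAND t2 = 1 NAND 0 = 1
t4 = in1 NAND t3 = 1 NAND 1 = 0
So t4 = 0 as required.

in0=0 in1=1 in2=1 in3=1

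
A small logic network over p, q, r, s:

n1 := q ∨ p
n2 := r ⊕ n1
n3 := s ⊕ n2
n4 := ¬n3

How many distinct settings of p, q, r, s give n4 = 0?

8

n4 = ¬n3 must be 0, so n3 = 1.
n3 = s ⊕ n2 must be 1, so s and n2 differ.
Enumerating the 16 input combinations, 8 give n4 = 0 and 8 give n4 = 1.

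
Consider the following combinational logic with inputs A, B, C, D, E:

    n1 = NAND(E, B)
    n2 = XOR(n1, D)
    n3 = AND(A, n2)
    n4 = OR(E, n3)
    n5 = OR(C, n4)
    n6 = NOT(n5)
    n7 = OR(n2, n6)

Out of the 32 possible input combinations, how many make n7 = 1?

n7 = OR(n2, n6) must be 1, so at least one of n2, n6 is 1.
Enumerating the 32 input combinations, 20 give n7 = 1 and 12 give n7 = 0.

20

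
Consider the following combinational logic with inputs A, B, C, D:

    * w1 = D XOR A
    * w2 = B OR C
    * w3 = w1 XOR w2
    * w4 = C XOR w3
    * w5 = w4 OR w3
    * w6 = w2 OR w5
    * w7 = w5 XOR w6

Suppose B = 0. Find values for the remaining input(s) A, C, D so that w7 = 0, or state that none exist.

A=1, C=0, D=1

w7 = w5 XOR w6 must be 0, so w5 and w6 are equal.
Check with B = 0 and A=1, C=0, D=1:
w1 = D XOR A = 1 XOR 1 = 0
w2 = B OR C = 0 OR 0 = 0
w3 = w1 XOR w2 = 0 XOR 0 = 0
w4 = C XOR w3 = 0 XOR 0 = 0
w5 = w4 OR w3 = 0 OR 0 = 0
w6 = w2 OR w5 = 0 OR 0 = 0
w7 = w5 XOR w6 = 0 XOR 0 = 0
So w7 = 0.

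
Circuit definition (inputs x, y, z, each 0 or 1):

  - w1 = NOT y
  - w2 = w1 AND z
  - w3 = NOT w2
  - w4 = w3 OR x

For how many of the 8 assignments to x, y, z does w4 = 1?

7

w4 = w3 OR x must be 1, so at least one of w3, x is 1.
Enumerating the 8 input combinations, 7 give w4 = 1 and 1 give w4 = 0.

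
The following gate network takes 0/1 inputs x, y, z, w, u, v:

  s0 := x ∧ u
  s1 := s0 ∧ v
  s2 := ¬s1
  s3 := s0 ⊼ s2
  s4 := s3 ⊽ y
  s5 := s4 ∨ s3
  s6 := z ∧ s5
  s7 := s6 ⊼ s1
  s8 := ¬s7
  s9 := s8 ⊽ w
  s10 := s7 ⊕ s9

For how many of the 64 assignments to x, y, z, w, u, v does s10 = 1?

s10 = s7 ⊕ s9 must be 1, so s7 and s9 differ.
Enumerating the 64 input combinations, 30 give s10 = 1 and 34 give s10 = 0.

30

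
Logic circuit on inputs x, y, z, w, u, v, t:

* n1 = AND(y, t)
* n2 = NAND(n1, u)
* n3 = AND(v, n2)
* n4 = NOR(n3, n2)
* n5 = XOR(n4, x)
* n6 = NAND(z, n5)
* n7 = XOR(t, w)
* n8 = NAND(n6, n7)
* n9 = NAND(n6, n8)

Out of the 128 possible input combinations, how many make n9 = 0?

n9 = NAND(n6, n8) must be 0, so both n6 = 1 and n8 = 1.
n6 = NAND(z, n5) must be 1, so at least one of z, n5 is 0.
n8 = NAND(n6, n7) must be 1, so at least one of n6, n7 is 0.
Enumerating the 128 input combinations, 48 give n9 = 0 and 80 give n9 = 1.

48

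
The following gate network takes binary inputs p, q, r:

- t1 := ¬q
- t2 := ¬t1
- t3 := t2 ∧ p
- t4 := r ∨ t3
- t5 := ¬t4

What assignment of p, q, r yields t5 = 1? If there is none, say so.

t5 = ¬t4 must be 1, so t4 = 0.
Check with p=0, q=0, r=0:
t1 = ¬q = ¬0 = 1
t2 = ¬t1 = ¬1 = 0
t3 = t2 ∧ p = 0 ∧ 0 = 0
t4 = r ∨ t3 = 0 ∨ 0 = 0
t5 = ¬t4 = ¬0 = 1
So t5 = 1 as required.

p=0, q=0, r=0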